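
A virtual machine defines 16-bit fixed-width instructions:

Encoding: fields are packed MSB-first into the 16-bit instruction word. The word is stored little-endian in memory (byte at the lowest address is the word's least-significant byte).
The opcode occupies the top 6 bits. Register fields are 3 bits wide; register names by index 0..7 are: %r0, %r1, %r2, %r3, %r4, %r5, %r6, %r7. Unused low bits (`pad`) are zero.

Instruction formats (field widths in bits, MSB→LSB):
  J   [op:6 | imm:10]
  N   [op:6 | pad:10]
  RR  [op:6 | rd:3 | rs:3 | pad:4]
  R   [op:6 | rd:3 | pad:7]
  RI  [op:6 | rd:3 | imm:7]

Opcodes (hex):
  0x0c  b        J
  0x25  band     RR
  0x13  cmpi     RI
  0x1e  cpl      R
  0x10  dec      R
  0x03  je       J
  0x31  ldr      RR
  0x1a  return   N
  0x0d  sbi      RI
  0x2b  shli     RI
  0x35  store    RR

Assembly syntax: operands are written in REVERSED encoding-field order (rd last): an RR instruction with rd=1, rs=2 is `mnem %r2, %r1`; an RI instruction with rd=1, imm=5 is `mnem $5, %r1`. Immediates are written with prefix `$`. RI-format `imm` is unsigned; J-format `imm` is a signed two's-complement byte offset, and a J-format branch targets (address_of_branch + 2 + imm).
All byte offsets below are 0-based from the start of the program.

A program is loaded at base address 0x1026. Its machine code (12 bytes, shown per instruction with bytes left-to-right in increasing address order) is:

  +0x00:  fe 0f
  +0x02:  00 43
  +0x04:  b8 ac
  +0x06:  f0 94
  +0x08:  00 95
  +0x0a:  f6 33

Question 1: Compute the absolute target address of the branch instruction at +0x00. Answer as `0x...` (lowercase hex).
@+00  little-endian(fe 0f) = 0x0ffe
  opcode bits[15:10]=0x3: je/J
  [9:0] imm=1022 (s10→-2) = $-2
  target = base 0x1026 + off 0x00 + 2 + imm -2 = 0x1026

0x1026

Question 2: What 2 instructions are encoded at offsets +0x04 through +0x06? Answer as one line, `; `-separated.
off 0x04: read b8 ac as little → 0xacb8
  opcode bits[15:10]=0x2b: shli/RI
  rd: (w>>7)&0x7=0x1 → %r1
  imm: (w>>0)&0x7f=0x38 → $56
off 0x06: read f0 94 as little → 0x94f0
  opcode bits[15:10]=0x25: band/RR
  rd: (w>>7)&0x7=0x1 → %r1
  rs: (w>>4)&0x7=0x7 → %r7

shli $56, %r1; band %r7, %r1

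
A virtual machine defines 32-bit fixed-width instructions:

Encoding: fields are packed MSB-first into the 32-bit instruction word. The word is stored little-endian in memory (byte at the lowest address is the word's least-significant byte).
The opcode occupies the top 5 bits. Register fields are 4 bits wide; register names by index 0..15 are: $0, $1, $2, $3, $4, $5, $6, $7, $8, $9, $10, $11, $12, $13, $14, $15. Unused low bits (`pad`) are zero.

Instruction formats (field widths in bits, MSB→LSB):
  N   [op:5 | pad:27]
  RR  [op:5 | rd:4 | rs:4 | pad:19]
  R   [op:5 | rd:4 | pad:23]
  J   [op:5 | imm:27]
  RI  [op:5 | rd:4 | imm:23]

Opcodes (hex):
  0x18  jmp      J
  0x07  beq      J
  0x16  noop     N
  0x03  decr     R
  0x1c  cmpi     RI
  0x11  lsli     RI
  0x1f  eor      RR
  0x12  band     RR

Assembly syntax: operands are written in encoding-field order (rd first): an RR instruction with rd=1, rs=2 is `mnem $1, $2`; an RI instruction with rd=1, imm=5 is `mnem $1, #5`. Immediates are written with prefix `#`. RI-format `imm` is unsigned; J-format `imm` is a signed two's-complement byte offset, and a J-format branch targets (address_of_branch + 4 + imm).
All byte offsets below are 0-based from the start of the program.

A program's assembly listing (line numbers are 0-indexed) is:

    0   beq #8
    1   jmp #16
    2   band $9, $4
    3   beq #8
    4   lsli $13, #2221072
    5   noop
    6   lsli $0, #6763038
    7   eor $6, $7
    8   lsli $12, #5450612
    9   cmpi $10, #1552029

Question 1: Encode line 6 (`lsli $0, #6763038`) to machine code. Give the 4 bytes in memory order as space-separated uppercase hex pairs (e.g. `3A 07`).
line 6 (lsli): pack op=0x11:5|rd=0:4|imm=6763038:23 = 0x8867321e; little→ 1e 32 67 88

1E 32 67 88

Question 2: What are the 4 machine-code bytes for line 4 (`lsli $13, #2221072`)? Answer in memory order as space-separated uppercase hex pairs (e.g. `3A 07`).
10 E4 A1 8E

line 4 (lsli): pack op=0x11:5|rd=13:4|imm=2221072:23 = 0x8ea1e410; little→ 10 e4 a1 8e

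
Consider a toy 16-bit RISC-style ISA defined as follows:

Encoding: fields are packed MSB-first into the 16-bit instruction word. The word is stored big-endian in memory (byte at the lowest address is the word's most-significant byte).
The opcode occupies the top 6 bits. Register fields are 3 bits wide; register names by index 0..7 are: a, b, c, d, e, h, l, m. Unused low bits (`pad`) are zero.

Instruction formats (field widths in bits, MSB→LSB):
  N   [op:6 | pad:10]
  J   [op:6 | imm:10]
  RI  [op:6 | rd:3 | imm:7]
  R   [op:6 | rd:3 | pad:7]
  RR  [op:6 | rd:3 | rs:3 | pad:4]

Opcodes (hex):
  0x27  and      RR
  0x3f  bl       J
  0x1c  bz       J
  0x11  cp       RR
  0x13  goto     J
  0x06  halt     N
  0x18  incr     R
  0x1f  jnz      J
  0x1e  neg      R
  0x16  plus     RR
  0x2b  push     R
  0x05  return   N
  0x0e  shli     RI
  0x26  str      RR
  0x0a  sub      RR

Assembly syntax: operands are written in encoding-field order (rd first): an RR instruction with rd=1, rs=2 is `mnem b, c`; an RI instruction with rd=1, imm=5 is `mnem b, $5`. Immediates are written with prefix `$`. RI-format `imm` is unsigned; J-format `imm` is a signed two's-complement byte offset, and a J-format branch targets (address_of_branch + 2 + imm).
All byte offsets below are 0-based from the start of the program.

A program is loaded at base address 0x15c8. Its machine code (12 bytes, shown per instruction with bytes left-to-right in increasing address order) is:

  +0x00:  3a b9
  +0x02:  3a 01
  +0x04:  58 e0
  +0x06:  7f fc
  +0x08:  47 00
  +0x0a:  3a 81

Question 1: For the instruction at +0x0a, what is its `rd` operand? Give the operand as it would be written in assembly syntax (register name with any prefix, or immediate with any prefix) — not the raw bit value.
h

@+0a  big-endian(3a 81) = 0x3a81
  op=0x3a81>>10=0xe ⇒ shli (RI)
  rd@[9:7]=0x5 ⇒ h
  imm@[6:0]=0x1 ⇒ $1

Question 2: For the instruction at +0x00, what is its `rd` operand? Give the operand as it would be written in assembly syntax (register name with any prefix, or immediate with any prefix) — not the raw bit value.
h

@+00  big-endian(3a b9) = 0x3ab9
  op=0x3ab9>>10=0xe ⇒ shli (RI)
  rd@[9:7]=0x5 ⇒ h
  imm@[6:0]=0x39 ⇒ $57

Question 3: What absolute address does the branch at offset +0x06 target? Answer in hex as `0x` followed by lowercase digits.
0x15cc

@+06  big-endian(7f fc) = 0x7ffc
  op=0x7ffc>>10=0x1f ⇒ jnz (J)
  imm@[9:0]=0x3fc (s10→-4) ⇒ $-4
  target = base 0x15c8 + off 0x06 + 2 + imm -4 = 0x15cc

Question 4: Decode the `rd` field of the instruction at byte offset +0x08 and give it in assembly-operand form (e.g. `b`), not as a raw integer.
l

[08] 47 00 → 0x4700
  op=0x4700>>10=0x11 ⇒ cp (RR)
  [9:7] rd=6 = l
  [6:4] rs=0 = a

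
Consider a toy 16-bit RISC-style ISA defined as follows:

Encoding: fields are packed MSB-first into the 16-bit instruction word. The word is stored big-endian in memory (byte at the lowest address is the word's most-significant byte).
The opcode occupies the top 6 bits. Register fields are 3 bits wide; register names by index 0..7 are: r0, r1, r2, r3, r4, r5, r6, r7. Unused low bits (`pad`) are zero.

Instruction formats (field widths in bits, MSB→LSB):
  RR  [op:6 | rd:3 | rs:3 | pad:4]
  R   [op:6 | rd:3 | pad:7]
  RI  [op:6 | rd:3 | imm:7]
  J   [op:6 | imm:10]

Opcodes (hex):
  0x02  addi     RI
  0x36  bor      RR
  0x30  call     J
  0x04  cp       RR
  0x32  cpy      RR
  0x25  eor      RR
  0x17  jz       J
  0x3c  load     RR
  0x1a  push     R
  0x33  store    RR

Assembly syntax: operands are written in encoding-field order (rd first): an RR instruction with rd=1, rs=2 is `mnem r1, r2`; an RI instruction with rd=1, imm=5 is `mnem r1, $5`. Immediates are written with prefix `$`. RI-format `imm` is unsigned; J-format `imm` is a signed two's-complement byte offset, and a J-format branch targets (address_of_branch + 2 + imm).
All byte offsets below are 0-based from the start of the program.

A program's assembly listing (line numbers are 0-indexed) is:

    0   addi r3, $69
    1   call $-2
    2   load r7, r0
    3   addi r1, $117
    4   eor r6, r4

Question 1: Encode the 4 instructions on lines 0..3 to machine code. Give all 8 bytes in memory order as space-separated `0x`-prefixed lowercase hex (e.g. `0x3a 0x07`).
0x09 0xc5 0xc3 0xfe 0xf3 0x80 0x08 0xf5

L0: addi op=0x2:6|rd=3:3|imm=69:7 ⇒ 0x09c5 ⇒ big 09 c5
L1: call op=0x30:6|imm=-2:10 ⇒ 0xc3fe ⇒ big c3 fe
L2: load op=0x3c:6|rd=7:3|rs=0:3|pad=0:4 ⇒ 0xf380 ⇒ big f3 80
L3: addi op=0x2:6|rd=1:3|imm=117:7 ⇒ 0x08f5 ⇒ big 08 f5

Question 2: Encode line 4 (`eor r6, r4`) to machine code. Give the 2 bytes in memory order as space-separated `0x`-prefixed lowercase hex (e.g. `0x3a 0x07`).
line 4 (eor): pack op=0x25:6|rd=6:3|rs=4:3|pad=0:4 = 0x9740; big→ 97 40

0x97 0x40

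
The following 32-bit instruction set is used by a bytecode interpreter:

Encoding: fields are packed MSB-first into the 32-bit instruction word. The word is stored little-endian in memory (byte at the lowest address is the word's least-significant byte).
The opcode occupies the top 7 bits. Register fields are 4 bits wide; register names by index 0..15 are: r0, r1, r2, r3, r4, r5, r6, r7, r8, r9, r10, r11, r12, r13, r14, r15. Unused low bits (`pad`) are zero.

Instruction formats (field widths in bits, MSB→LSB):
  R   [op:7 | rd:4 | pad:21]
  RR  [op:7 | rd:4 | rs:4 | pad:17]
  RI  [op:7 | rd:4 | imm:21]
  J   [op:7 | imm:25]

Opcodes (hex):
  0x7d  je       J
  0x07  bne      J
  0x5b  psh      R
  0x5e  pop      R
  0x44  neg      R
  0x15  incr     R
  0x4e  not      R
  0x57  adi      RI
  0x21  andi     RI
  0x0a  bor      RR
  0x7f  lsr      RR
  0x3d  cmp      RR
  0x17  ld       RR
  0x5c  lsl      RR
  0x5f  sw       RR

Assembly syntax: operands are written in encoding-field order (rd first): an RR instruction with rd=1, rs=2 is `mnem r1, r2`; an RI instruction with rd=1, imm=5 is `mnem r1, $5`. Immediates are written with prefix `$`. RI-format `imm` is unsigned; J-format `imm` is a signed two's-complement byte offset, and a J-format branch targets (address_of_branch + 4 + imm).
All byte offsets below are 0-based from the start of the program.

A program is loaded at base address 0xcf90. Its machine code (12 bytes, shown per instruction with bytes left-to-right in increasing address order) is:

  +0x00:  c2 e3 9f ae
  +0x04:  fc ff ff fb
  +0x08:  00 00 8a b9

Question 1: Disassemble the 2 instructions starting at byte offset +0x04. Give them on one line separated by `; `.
je $-4; lsl r12, r5

@+04  little-endian(fc ff ff fb) = 0xfbfffffc
  top 7b → 0x7d → je [J]
  imm: (w>>0)&0x1ffffff=0x1fffffc (s25→-4) → $-4
@+08  little-endian(00 00 8a b9) = 0xb98a0000
  top 7b → 0x5c → lsl [RR]
  rd: (w>>21)&0xf=0xc → r12
  rs: (w>>17)&0xf=0x5 → r5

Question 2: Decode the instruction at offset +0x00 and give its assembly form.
adi r4, $2089922

[00] c2 e3 9f ae → 0xae9fe3c2
  opcode bits[31:25]=0x57: adi/RI
  rd@[24:21]=0x4 ⇒ r4
  imm@[20:0]=0x1fe3c2 ⇒ $2089922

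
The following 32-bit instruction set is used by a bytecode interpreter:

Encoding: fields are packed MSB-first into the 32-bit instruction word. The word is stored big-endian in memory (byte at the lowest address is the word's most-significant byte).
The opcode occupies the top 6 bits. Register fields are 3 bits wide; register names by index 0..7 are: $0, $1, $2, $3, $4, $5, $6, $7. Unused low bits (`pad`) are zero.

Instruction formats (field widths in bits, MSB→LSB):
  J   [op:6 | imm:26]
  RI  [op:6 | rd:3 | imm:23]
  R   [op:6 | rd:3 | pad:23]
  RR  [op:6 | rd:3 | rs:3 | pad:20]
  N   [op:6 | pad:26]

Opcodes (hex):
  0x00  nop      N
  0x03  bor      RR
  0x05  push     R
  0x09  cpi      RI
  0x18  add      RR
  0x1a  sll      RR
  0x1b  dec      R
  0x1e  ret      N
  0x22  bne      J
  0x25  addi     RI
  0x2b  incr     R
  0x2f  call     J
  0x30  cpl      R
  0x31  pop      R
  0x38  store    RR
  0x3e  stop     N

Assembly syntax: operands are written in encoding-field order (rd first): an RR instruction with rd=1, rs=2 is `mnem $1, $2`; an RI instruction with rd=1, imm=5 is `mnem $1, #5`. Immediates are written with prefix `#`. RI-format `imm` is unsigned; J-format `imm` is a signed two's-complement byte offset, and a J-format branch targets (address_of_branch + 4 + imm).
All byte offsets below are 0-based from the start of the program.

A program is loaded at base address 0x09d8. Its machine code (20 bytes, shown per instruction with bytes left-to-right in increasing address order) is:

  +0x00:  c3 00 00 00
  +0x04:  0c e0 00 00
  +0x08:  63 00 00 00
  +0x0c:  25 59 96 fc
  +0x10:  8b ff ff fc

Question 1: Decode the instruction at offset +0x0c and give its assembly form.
cpi $2, #5871356

@+0c  big-endian(25 59 96 fc) = 0x255996fc
  opcode bits[31:26]=0x9: cpi/RI
  [25:23] rd=2 = $2
  [22:0] imm=5871356 = #5871356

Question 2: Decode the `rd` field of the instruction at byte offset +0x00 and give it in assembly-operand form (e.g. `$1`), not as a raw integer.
$6

off 0x00: read c3 00 00 00 as big → 0xc3000000
  opcode bits[31:26]=0x30: cpl/R
  [25:23] rd=6 = $6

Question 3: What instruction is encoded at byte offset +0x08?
add $6, $0

[08] 63 00 00 00 → 0x63000000
  top 6b → 0x18 → add [RR]
  rd: (w>>23)&0x7=0x6 → $6
  rs: (w>>20)&0x7=0x0 → $0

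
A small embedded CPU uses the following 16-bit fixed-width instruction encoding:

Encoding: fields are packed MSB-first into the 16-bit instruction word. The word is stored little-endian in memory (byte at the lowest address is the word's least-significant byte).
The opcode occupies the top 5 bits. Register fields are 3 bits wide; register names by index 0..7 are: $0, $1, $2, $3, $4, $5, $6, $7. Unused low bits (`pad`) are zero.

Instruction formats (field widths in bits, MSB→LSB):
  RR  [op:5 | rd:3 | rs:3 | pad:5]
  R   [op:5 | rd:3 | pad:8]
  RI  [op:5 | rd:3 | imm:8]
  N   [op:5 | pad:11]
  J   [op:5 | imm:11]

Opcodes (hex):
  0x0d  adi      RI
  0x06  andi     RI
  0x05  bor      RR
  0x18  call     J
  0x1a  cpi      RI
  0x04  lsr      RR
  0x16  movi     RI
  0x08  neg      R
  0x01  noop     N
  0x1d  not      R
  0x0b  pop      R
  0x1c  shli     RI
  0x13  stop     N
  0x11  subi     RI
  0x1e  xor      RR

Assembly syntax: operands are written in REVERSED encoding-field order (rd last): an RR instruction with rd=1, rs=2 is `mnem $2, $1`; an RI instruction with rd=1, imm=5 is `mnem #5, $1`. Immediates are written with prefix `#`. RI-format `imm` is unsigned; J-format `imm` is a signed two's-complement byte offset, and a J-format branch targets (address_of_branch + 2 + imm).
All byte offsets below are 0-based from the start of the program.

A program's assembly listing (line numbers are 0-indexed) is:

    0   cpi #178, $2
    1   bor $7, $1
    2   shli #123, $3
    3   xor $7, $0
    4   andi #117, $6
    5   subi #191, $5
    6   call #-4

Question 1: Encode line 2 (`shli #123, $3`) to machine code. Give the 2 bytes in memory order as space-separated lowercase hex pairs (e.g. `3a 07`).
7b e3

line 2 (shli): pack op=0x1c:5|rd=3:3|imm=123:8 = 0xe37b; little→ 7b e3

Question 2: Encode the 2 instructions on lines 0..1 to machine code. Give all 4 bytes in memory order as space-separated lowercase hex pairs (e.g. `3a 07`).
0. cpi fields op=0x1a:5|rd=2:3|imm=178:8 → word d2b2h → b2 d2
1. bor fields op=0x5:5|rd=1:3|rs=7:3|pad=0:5 → word 29e0h → e0 29

b2 d2 e0 29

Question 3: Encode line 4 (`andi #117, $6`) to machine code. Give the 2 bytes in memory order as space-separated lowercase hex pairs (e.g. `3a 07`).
75 36

L4: andi op=0x6:5|rd=6:3|imm=117:8 ⇒ 0x3675 ⇒ little 75 36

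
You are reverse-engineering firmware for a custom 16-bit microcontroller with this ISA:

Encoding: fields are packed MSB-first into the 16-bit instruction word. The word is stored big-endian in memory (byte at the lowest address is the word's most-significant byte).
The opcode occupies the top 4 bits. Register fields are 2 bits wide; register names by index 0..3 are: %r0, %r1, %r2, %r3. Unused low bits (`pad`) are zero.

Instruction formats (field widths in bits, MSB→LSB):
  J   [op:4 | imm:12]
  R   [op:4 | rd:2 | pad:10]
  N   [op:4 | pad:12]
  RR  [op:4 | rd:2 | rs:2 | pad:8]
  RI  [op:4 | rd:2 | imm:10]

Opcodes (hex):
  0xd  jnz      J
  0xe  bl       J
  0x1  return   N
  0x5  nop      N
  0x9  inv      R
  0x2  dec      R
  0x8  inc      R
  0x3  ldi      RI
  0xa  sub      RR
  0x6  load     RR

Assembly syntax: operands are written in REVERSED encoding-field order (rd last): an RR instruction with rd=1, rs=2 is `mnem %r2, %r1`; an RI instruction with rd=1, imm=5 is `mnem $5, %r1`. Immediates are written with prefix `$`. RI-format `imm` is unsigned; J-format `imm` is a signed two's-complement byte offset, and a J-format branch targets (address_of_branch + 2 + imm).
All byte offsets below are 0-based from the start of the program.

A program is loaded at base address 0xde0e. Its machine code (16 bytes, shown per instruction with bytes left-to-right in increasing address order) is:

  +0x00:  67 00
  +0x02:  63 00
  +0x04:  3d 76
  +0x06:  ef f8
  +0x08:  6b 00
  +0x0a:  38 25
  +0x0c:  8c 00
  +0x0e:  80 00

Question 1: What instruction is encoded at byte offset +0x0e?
inc %r0

@+0e  big-endian(80 00) = 0x8000
  op=0x8000>>12=0x8 ⇒ inc (R)
  rd: (w>>10)&0x3=0x0 → %r0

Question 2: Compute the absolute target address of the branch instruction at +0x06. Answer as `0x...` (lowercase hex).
@+06  big-endian(ef f8) = 0xeff8
  opcode bits[15:12]=0xe: bl/J
  imm@[11:0]=0xff8 (s12→-8) ⇒ $-8
  target = base 0xde0e + off 0x06 + 2 + imm -8 = 0xde0e

0xde0e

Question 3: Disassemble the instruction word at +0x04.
ldi $374, %r3

[04] 3d 76 → 0x3d76
  op=0x3d76>>12=0x3 ⇒ ldi (RI)
  rd@[11:10]=0x3 ⇒ %r3
  imm@[9:0]=0x176 ⇒ $374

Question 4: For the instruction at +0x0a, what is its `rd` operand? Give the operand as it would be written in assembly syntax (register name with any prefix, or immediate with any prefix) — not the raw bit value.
%r2

off 0x0a: read 38 25 as big → 0x3825
  op=0x3825>>12=0x3 ⇒ ldi (RI)
  rd: (w>>10)&0x3=0x2 → %r2
  imm: (w>>0)&0x3ff=0x25 → $37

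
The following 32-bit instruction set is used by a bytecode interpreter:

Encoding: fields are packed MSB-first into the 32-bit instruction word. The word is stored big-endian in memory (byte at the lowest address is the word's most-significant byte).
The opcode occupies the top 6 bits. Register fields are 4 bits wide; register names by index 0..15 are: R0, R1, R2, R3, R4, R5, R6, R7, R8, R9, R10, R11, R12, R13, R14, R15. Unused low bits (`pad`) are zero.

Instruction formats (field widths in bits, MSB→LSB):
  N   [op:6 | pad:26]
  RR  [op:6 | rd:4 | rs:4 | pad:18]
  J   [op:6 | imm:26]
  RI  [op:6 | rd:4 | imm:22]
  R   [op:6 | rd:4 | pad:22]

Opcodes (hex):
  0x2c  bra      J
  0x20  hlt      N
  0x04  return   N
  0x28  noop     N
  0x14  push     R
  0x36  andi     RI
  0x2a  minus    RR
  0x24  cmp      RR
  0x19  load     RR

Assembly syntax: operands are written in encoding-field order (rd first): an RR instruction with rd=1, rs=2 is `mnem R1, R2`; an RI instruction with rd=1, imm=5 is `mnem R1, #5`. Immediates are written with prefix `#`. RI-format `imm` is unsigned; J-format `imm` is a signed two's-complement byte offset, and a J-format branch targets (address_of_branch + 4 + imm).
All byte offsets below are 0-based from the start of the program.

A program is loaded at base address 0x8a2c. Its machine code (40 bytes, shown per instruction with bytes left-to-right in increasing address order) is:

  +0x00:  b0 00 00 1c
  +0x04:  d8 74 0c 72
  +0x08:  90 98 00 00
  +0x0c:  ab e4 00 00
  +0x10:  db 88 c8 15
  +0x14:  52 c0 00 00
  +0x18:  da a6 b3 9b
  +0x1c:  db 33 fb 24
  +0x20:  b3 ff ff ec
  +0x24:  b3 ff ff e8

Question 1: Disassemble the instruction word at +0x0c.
off 0x0c: read ab e4 00 00 as big → 0xabe40000
  top 6b → 0x2a → minus [RR]
  [25:22] rd=15 = R15
  [21:18] rs=9 = R9

minus R15, R9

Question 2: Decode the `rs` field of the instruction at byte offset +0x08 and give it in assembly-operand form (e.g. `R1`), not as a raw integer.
R6

[08] 90 98 00 00 → 0x90980000
  opcode bits[31:26]=0x24: cmp/RR
  rd@[25:22]=0x2 ⇒ R2
  rs@[21:18]=0x6 ⇒ R6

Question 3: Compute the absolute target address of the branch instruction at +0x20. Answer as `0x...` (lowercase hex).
[20] b3 ff ff ec → 0xb3ffffec
  opcode bits[31:26]=0x2c: bra/J
  [25:0] imm=67108844 (s26→-20) = #-20
  target = base 0x8a2c + off 0x20 + 4 + imm -20 = 0x8a3c

0x8a3c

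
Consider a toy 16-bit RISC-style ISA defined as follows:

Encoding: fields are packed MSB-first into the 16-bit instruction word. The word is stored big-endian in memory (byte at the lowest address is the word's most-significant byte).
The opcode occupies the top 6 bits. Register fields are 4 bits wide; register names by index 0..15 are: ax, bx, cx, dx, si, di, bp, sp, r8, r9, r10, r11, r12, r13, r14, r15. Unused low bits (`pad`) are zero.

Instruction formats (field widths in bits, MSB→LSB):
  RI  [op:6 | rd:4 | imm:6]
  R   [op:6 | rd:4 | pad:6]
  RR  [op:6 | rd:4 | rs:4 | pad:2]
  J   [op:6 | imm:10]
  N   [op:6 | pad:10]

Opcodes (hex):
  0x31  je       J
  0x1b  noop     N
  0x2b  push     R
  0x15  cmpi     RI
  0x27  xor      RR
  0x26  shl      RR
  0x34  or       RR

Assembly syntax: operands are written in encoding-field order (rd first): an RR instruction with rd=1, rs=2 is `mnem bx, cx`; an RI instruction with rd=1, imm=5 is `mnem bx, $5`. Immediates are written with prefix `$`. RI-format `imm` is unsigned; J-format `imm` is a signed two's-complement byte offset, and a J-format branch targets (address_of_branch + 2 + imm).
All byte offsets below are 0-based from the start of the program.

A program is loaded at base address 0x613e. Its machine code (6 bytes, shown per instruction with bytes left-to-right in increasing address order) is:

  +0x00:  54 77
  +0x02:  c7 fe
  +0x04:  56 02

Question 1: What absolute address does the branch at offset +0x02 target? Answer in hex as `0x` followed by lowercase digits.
[02] c7 fe → 0xc7fe
  top 6b → 0x31 → je [J]
  imm: (w>>0)&0x3ff=0x3fe (s10→-2) → $-2
  target = base 0x613e + off 0x02 + 2 + imm -2 = 0x6140

0x6140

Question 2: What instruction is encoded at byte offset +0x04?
[04] 56 02 → 0x5602
  top 6b → 0x15 → cmpi [RI]
  [9:6] rd=8 = r8
  [5:0] imm=2 = $2

cmpi r8, $2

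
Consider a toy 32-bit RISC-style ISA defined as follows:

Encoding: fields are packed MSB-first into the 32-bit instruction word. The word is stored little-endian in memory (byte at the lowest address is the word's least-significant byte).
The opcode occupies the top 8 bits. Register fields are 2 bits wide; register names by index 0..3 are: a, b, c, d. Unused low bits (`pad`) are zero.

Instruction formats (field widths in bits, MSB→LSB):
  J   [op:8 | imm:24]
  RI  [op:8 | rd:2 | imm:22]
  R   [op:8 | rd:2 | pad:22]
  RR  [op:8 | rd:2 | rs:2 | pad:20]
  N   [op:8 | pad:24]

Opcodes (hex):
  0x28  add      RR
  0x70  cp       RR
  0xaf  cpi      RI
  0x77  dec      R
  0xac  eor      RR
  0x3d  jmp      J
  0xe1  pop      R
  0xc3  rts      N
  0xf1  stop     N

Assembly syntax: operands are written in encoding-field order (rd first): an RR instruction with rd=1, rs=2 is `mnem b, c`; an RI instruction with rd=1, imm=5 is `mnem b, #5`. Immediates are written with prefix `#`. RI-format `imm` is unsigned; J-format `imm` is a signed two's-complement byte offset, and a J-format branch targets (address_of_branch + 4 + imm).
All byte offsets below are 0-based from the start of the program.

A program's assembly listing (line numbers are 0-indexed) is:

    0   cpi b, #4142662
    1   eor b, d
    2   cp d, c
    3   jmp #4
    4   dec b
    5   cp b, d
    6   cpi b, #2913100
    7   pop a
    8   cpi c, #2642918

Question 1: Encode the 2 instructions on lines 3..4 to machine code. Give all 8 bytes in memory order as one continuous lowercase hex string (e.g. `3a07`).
0400003d00004077

L3: jmp op=0x3d:8|imm=4:24 ⇒ 0x3d000004 ⇒ little 04 00 00 3d
L4: dec op=0x77:8|rd=1:2|pad=0:22 ⇒ 0x77400000 ⇒ little 00 00 40 77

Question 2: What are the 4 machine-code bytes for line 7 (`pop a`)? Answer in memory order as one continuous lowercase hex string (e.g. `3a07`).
000000e1

7. pop fields op=0xe1:8|rd=0:2|pad=0:22 → word e1000000h → 00 00 00 e1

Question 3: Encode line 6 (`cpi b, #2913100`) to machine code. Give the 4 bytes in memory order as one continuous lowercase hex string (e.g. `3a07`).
6. cpi fields op=0xaf:8|rd=1:2|imm=2913100:22 → word af6c734ch → 4c 73 6c af

4c736caf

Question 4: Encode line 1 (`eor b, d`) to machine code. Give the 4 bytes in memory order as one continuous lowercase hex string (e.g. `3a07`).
1. eor fields op=0xac:8|rd=1:2|rs=3:2|pad=0:20 → word ac700000h → 00 00 70 ac

000070ac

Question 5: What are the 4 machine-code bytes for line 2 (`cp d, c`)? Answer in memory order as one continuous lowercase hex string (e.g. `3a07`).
2. cp fields op=0x70:8|rd=3:2|rs=2:2|pad=0:20 → word 70e00000h → 00 00 e0 70

0000e070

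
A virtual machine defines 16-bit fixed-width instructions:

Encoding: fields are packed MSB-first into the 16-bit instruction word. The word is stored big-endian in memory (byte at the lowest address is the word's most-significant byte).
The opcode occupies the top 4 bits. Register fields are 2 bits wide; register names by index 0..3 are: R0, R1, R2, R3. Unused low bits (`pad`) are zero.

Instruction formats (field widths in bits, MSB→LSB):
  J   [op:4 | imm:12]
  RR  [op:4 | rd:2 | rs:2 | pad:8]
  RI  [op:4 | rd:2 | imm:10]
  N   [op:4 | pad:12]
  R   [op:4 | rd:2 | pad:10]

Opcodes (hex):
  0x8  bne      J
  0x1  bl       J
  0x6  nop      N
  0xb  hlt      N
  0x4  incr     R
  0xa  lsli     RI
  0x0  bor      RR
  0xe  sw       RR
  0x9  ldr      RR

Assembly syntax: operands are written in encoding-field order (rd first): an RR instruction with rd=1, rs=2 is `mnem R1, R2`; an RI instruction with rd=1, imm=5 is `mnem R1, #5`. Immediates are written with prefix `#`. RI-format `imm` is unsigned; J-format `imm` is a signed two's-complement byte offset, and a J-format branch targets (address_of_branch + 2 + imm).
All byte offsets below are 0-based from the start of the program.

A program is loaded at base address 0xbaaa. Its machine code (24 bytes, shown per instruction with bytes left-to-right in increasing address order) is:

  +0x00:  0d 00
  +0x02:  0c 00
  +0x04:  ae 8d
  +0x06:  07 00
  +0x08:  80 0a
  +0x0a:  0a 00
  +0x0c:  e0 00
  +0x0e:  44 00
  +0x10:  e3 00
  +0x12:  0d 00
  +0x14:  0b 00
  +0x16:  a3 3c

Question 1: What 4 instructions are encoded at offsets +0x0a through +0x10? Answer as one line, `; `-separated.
bor R2, R2; sw R0, R0; incr R1; sw R0, R3

off 0x0a: read 0a 00 as big → 0x0a00
  opcode bits[15:12]=0x0: bor/RR
  rd: (w>>10)&0x3=0x2 → R2
  rs: (w>>8)&0x3=0x2 → R2
off 0x0c: read e0 00 as big → 0xe000
  opcode bits[15:12]=0xe: sw/RR
  rd: (w>>10)&0x3=0x0 → R0
  rs: (w>>8)&0x3=0x0 → R0
off 0x0e: read 44 00 as big → 0x4400
  opcode bits[15:12]=0x4: incr/R
  rd: (w>>10)&0x3=0x1 → R1
off 0x10: read e3 00 as big → 0xe300
  opcode bits[15:12]=0xe: sw/RR
  rd: (w>>10)&0x3=0x0 → R0
  rs: (w>>8)&0x3=0x3 → R3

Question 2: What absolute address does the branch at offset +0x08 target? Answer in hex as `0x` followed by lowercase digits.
[08] 80 0a → 0x800a
  op=0x800a>>12=0x8 ⇒ bne (J)
  imm@[11:0]=0xa ⇒ #10
  target = base 0xbaaa + off 0x08 + 2 + imm 10 = 0xbabe

0xbabe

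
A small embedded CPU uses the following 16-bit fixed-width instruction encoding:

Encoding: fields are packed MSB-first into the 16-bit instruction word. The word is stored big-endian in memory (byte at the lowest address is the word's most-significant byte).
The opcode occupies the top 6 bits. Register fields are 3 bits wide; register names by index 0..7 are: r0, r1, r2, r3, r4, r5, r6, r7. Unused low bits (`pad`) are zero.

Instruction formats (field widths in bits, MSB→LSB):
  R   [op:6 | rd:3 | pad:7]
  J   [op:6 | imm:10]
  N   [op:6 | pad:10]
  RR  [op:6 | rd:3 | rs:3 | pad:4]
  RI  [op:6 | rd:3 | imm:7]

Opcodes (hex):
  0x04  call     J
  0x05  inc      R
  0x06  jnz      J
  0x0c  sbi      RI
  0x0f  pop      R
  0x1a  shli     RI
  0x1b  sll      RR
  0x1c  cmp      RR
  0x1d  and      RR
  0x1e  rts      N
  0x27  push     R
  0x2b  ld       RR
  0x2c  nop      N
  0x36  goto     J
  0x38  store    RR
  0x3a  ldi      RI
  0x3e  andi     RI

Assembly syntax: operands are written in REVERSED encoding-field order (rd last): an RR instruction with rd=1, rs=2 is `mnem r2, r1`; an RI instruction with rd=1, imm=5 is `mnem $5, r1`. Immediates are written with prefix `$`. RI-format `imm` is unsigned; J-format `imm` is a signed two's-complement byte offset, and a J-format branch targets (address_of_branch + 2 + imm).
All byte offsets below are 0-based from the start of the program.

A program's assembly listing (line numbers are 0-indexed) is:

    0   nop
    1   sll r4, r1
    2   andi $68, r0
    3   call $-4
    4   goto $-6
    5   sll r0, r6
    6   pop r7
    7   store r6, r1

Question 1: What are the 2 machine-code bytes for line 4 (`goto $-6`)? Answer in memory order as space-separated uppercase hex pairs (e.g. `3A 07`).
L4: goto op=0x36:6|imm=-6:10 ⇒ 0xdbfa ⇒ big db fa

DB FA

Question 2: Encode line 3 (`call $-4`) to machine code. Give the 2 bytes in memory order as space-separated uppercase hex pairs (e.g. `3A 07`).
13 FC

L3: call op=0x4:6|imm=-4:10 ⇒ 0x13fc ⇒ big 13 fc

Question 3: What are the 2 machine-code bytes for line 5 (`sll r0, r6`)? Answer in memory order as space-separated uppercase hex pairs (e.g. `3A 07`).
line 5 (sll): pack op=0x1b:6|rd=6:3|rs=0:3|pad=0:4 = 0x6f00; big→ 6f 00

6F 00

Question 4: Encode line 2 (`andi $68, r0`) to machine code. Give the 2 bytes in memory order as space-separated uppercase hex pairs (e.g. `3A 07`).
F8 44

L2: andi op=0x3e:6|rd=0:3|imm=68:7 ⇒ 0xf844 ⇒ big f8 44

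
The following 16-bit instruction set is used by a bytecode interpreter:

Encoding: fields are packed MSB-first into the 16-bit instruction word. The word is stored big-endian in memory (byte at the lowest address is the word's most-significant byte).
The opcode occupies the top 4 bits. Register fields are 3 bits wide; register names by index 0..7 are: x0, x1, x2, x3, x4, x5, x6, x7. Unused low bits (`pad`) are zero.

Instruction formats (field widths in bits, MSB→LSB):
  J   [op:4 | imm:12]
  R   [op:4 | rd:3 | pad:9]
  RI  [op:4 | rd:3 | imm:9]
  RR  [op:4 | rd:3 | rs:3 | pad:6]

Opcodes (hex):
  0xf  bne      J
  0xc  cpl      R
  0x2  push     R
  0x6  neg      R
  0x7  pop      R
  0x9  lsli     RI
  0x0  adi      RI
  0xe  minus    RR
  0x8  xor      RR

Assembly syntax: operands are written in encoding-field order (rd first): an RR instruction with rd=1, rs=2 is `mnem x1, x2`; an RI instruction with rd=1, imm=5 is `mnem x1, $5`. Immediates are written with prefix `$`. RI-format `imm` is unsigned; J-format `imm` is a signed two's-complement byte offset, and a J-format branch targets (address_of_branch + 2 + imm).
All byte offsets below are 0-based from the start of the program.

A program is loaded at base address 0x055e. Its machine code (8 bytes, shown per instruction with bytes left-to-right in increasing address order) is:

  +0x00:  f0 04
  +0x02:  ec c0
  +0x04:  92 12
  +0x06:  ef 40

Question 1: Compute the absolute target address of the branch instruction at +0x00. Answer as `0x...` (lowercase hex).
@+00  big-endian(f0 04) = 0xf004
  op=0xf004>>12=0xf ⇒ bne (J)
  [11:0] imm=4 = $4
  target = base 0x055e + off 0x00 + 2 + imm 4 = 0x0564

0x0564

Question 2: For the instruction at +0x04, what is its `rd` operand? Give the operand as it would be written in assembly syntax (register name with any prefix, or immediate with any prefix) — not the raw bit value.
[04] 92 12 → 0x9212
  op=0x9212>>12=0x9 ⇒ lsli (RI)
  rd@[11:9]=0x1 ⇒ x1
  imm@[8:0]=0x12 ⇒ $18

x1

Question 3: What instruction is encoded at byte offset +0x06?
+0x06: ef 40 ⇒ word 0xef40 (big)
  top 4b → 0xe → minus [RR]
  rd@[11:9]=0x7 ⇒ x7
  rs@[8:6]=0x5 ⇒ x5

minus x7, x5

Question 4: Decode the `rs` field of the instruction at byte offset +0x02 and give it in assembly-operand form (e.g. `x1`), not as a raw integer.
[02] ec c0 → 0xecc0
  op=0xecc0>>12=0xe ⇒ minus (RR)
  rd@[11:9]=0x6 ⇒ x6
  rs@[8:6]=0x3 ⇒ x3

x3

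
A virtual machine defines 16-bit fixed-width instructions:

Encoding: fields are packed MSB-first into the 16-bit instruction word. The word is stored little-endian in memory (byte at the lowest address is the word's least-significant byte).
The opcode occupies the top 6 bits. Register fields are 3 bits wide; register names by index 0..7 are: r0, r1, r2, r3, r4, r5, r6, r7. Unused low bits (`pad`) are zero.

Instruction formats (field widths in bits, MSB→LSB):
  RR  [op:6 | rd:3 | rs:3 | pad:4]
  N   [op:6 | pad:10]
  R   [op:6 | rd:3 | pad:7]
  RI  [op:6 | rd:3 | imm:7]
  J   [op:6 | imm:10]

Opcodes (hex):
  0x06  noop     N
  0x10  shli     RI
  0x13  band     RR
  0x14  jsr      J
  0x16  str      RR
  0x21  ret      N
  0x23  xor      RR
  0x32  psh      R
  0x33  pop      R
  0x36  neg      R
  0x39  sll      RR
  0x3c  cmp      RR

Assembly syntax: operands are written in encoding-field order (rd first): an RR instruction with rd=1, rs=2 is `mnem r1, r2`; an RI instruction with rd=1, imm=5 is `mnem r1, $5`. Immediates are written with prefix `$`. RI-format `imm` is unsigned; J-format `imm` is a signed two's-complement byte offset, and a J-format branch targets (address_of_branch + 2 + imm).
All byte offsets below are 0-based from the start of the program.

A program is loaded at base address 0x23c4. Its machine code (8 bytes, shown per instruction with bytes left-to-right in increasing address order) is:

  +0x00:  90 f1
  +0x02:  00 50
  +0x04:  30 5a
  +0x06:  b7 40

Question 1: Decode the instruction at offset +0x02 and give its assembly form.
jsr $0

@+02  little-endian(00 50) = 0x5000
  opcode bits[15:10]=0x14: jsr/J
  imm: (w>>0)&0x3ff=0x0 → $0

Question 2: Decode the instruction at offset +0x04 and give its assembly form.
@+04  little-endian(30 5a) = 0x5a30
  top 6b → 0x16 → str [RR]
  [9:7] rd=4 = r4
  [6:4] rs=3 = r3

str r4, r3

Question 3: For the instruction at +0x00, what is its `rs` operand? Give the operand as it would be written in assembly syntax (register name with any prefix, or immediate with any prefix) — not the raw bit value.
r1

off 0x00: read 90 f1 as little → 0xf190
  top 6b → 0x3c → cmp [RR]
  rd@[9:7]=0x3 ⇒ r3
  rs@[6:4]=0x1 ⇒ r1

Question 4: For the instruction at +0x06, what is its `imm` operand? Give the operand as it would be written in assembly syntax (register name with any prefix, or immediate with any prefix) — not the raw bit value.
$55

+0x06: b7 40 ⇒ word 0x40b7 (little)
  top 6b → 0x10 → shli [RI]
  rd@[9:7]=0x1 ⇒ r1
  imm@[6:0]=0x37 ⇒ $55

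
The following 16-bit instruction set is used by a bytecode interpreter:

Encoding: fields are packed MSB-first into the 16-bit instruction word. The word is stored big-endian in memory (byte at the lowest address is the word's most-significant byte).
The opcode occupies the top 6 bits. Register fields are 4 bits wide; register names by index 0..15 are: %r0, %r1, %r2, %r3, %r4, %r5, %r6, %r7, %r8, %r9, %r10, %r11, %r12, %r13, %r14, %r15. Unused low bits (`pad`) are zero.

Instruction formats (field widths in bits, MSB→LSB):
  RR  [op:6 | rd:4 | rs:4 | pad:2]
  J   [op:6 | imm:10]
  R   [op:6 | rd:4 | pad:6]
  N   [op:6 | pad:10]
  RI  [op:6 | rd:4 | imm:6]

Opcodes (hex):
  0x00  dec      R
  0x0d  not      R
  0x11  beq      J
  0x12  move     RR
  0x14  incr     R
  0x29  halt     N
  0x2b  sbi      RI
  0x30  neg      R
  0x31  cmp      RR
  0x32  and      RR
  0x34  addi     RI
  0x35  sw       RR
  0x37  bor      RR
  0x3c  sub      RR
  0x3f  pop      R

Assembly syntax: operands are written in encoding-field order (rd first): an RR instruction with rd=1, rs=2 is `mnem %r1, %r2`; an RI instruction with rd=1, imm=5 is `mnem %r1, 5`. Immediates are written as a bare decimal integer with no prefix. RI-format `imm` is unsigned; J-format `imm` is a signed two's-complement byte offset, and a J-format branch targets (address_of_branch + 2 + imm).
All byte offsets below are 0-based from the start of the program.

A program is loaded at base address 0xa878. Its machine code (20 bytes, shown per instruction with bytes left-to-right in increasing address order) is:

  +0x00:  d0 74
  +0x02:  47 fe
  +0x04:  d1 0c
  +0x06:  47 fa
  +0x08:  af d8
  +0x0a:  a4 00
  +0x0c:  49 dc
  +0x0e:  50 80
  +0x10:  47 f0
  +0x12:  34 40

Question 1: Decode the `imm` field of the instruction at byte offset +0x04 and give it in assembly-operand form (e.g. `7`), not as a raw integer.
@+04  big-endian(d1 0c) = 0xd10c
  opcode bits[15:10]=0x34: addi/RI
  rd@[9:6]=0x4 ⇒ %r4
  imm@[5:0]=0xc ⇒ 12

12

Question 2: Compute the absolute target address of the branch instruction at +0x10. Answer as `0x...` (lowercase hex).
0xa87a

+0x10: 47 f0 ⇒ word 0x47f0 (big)
  opcode bits[15:10]=0x11: beq/J
  imm@[9:0]=0x3f0 (s10→-16) ⇒ -16
  target = base 0xa878 + off 0x10 + 2 + imm -16 = 0xa87a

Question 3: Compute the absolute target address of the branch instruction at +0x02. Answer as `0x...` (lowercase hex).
0xa87a

@+02  big-endian(47 fe) = 0x47fe
  op=0x47fe>>10=0x11 ⇒ beq (J)
  imm: (w>>0)&0x3ff=0x3fe (s10→-2) → -2
  target = base 0xa878 + off 0x02 + 2 + imm -2 = 0xa87a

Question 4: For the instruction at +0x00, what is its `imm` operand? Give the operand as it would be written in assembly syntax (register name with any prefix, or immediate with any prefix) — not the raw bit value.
52

[00] d0 74 → 0xd074
  top 6b → 0x34 → addi [RI]
  rd: (w>>6)&0xf=0x1 → %r1
  imm: (w>>0)&0x3f=0x34 → 52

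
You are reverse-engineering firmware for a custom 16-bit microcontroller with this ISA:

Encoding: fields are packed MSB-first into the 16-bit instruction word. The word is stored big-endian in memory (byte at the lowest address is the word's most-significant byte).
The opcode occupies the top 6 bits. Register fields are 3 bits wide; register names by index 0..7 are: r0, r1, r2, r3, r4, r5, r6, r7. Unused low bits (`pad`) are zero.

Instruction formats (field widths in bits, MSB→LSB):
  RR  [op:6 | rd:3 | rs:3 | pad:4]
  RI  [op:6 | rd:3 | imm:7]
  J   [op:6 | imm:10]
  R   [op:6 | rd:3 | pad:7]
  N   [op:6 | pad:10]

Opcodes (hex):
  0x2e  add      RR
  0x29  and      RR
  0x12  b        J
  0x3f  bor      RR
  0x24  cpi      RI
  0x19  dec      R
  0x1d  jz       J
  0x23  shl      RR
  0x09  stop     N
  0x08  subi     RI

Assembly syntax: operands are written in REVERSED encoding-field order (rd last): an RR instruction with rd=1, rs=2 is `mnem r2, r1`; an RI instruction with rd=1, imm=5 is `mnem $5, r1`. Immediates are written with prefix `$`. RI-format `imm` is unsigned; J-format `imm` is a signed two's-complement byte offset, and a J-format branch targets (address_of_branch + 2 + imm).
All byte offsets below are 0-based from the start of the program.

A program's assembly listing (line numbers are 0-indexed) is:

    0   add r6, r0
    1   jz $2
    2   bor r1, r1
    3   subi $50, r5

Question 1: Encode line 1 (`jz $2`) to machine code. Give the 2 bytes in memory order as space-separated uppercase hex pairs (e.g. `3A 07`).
L1: jz op=0x1d:6|imm=2:10 ⇒ 0x7402 ⇒ big 74 02

74 02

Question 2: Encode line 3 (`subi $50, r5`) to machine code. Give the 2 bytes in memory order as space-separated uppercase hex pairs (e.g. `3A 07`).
line 3 (subi): pack op=0x8:6|rd=5:3|imm=50:7 = 0x22b2; big→ 22 b2

22 B2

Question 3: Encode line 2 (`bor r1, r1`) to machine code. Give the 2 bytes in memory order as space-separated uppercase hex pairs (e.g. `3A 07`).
line 2 (bor): pack op=0x3f:6|rd=1:3|rs=1:3|pad=0:4 = 0xfc90; big→ fc 90

FC 90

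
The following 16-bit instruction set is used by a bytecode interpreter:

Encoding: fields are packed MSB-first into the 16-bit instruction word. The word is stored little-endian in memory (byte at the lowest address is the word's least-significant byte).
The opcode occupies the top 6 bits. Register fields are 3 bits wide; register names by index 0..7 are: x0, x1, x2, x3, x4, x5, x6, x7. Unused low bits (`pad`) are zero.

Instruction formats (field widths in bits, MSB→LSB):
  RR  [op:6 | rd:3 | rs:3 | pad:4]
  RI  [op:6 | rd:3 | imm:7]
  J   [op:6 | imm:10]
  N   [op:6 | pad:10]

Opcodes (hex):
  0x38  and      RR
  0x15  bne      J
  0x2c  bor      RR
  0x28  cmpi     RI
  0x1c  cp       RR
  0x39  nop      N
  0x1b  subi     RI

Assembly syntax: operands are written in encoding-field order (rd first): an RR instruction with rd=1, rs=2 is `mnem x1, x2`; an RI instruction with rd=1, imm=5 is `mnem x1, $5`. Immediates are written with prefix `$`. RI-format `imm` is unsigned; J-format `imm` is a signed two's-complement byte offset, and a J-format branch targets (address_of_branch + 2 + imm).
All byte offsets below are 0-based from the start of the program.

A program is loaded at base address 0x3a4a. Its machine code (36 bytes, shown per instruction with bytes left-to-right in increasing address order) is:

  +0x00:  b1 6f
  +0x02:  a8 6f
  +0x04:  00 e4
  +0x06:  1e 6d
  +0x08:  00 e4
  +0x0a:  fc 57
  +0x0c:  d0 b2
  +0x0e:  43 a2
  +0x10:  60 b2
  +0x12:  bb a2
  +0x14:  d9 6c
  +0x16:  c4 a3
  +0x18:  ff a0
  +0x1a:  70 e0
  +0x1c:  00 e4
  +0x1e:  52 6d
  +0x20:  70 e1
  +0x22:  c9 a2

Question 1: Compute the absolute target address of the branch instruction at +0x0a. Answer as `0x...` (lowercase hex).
0x3a52

@+0a  little-endian(fc 57) = 0x57fc
  top 6b → 0x15 → bne [J]
  imm: (w>>0)&0x3ff=0x3fc (s10→-4) → $-4
  target = base 0x3a4a + off 0x0a + 2 + imm -4 = 0x3a52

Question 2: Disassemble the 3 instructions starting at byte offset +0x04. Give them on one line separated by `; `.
+0x04: 00 e4 ⇒ word 0xe400 (little)
  op=0xe400>>10=0x39 ⇒ nop (N)
+0x06: 1e 6d ⇒ word 0x6d1e (little)
  op=0x6d1e>>10=0x1b ⇒ subi (RI)
  [9:7] rd=2 = x2
  [6:0] imm=30 = $30
+0x08: 00 e4 ⇒ word 0xe400 (little)
  op=0xe400>>10=0x39 ⇒ nop (N)

nop; subi x2, $30; nop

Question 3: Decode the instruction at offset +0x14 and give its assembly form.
subi x1, $89

off 0x14: read d9 6c as little → 0x6cd9
  op=0x6cd9>>10=0x1b ⇒ subi (RI)
  rd: (w>>7)&0x7=0x1 → x1
  imm: (w>>0)&0x7f=0x59 → $89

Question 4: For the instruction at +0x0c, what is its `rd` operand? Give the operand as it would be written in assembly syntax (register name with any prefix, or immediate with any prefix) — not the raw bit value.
x5

[0c] d0 b2 → 0xb2d0
  top 6b → 0x2c → bor [RR]
  rd: (w>>7)&0x7=0x5 → x5
  rs: (w>>4)&0x7=0x5 → x5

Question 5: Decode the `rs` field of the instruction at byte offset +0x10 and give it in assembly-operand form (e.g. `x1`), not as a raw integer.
x6

@+10  little-endian(60 b2) = 0xb260
  opcode bits[15:10]=0x2c: bor/RR
  [9:7] rd=4 = x4
  [6:4] rs=6 = x6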